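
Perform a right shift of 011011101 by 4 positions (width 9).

Original: 011011101 (decimal 221)
Shift right by 4 positions
Drop the 4 low bits; fill with zeros on the left
Result: 000001101 (decimal 13)
Equivalent: 221 >> 4 = 221 ÷ 2^4 = 13



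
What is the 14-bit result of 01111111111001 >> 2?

Original: 01111111111001 (decimal 8185)
Shift right by 2 positions
Drop the 2 low bits; fill with zeros on the left
Result: 00011111111110 (decimal 2046)
Equivalent: 8185 >> 2 = 8185 ÷ 2^2 = 2046



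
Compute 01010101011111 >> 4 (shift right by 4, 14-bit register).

Original: 01010101011111 (decimal 5471)
Shift right by 4 positions
Drop the 4 low bits; fill with zeros on the left
Result: 00000101010101 (decimal 341)
Equivalent: 5471 >> 4 = 5471 ÷ 2^4 = 341



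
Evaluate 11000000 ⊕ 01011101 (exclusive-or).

XOR: 1 when bits differ
  11000000
^ 01011101
----------
  10011101
Decimal: 192 ^ 93 = 157



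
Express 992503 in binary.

Using repeated division by 2:
992503 ÷ 2 = 496251 remainder 1
496251 ÷ 2 = 248125 remainder 1
248125 ÷ 2 = 124062 remainder 1
124062 ÷ 2 = 62031 remainder 0
62031 ÷ 2 = 31015 remainder 1
31015 ÷ 2 = 15507 remainder 1
15507 ÷ 2 = 7753 remainder 1
7753 ÷ 2 = 3876 remainder 1
3876 ÷ 2 = 1938 remainder 0
1938 ÷ 2 = 969 remainder 0
969 ÷ 2 = 484 remainder 1
484 ÷ 2 = 242 remainder 0
242 ÷ 2 = 121 remainder 0
121 ÷ 2 = 60 remainder 1
60 ÷ 2 = 30 remainder 0
30 ÷ 2 = 15 remainder 0
15 ÷ 2 = 7 remainder 1
7 ÷ 2 = 3 remainder 1
3 ÷ 2 = 1 remainder 1
1 ÷ 2 = 0 remainder 1
Reading remainders bottom to top: 11110010010011110111



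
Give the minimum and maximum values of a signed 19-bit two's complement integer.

For 19-bit two's complement:
Minimum: -2^18 = -262144
Maximum: 2^18 - 1 = 262143



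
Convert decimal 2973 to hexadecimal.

Using repeated division by 16 (digits 10–15 are A–F):
2973 ÷ 16 = 185 remainder 13 (D)
185 ÷ 16 = 11 remainder 9
11 ÷ 16 = 0 remainder 11 (B)
Reading remainders bottom to top: B9D



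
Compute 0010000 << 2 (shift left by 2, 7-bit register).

Original: 0010000 (decimal 16)
Shift left by 2 positions
Append 2 zeros on the right
Result: 1000000 (decimal 64)
Equivalent: 16 << 2 = 16 × 2^2 = 64



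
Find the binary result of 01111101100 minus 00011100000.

Method 1 - Direct subtraction (column by column from the right: bit − bit − borrow-in; if negative, add 2 and borrow 1 from the next column):
borrow: 00000000000
        01111101100
-       00011100000
-------------------
        01100001100

Method 2 - Add two's complement:
Two's complement of 00011100000: invert → 11100011111, add 1 → 11100100000
  01111101100
+ 11100100000
-------------
 101100001100  (end carry out of the top bit = 1)
Discarding the end carry: 01100001100
Decimal check:
  01111101100 = 512 + 256 + 128 + 64 + 32 + 8 + 4 = 1004
  00011100000 = 128 + 64 + 32 = 224
  1004 - 224 = 780, and 01100001100 = 512 + 256 + 8 + 4 = 780 ✓



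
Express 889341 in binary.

Using repeated division by 2:
889341 ÷ 2 = 444670 remainder 1
444670 ÷ 2 = 222335 remainder 0
222335 ÷ 2 = 111167 remainder 1
111167 ÷ 2 = 55583 remainder 1
55583 ÷ 2 = 27791 remainder 1
27791 ÷ 2 = 13895 remainder 1
13895 ÷ 2 = 6947 remainder 1
6947 ÷ 2 = 3473 remainder 1
3473 ÷ 2 = 1736 remainder 1
1736 ÷ 2 = 868 remainder 0
868 ÷ 2 = 434 remainder 0
434 ÷ 2 = 217 remainder 0
217 ÷ 2 = 108 remainder 1
108 ÷ 2 = 54 remainder 0
54 ÷ 2 = 27 remainder 0
27 ÷ 2 = 13 remainder 1
13 ÷ 2 = 6 remainder 1
6 ÷ 2 = 3 remainder 0
3 ÷ 2 = 1 remainder 1
1 ÷ 2 = 0 remainder 1
Reading remainders bottom to top: 11011001000111111101



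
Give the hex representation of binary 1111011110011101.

Group into 4-bit nibbles from right:
  1111 = F
  0111 = 7
  1001 = 9
  1101 = D
Result: F79D



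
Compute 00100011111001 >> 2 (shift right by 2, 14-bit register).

Original: 00100011111001 (decimal 2297)
Shift right by 2 positions
Drop the 2 low bits; fill with zeros on the left
Result: 00001000111110 (decimal 574)
Equivalent: 2297 >> 2 = 2297 ÷ 2^2 = 574



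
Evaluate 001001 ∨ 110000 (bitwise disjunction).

OR: 1 when either bit is 1
  001001
| 110000
--------
  111001
Decimal: 9 | 48 = 57



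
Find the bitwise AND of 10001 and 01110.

AND: 1 only when both bits are 1
  10001
& 01110
-------
  00000
Decimal: 17 & 14 = 0



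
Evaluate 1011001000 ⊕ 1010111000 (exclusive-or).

XOR: 1 when bits differ
  1011001000
^ 1010111000
------------
  0001110000
Decimal: 712 ^ 696 = 112



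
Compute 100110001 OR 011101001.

OR: 1 when either bit is 1
  100110001
| 011101001
-----------
  111111001
Decimal: 305 | 233 = 505



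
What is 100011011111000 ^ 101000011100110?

XOR: 1 when bits differ
  100011011111000
^ 101000011100110
-----------------
  001011000011110
Decimal: 18168 ^ 20710 = 5662



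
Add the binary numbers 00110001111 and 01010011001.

Add column by column from the right: bit + bit + carry-in; write the sum mod 2, carry 1 when the sum is 2 or 3.
carry:  11100111110
        00110001111
+       01010011001
-------------------
       010000101000
(the carry out of the leftmost column, 0, becomes the leading bit)
Decimal check:
  00110001111 = 256 + 128 + 8 + 4 + 2 + 1 = 399
  01010011001 = 512 + 128 + 16 + 8 + 1 = 665
  399 + 665 = 1064, and 010000101000 = 1024 + 32 + 8 = 1064 ✓



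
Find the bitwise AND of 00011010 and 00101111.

AND: 1 only when both bits are 1
  00011010
& 00101111
----------
  00001010
Decimal: 26 & 47 = 10



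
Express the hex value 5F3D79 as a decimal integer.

Expand by place value (powers of 16):
Digit values: F = 15, D = 13
5F3D79 = 5 × 16^5 + 15 × 16^4 + 3 × 16^3 + 13 × 16^2 + 7 × 16^1 + 9 × 16^0
= 5 × 1048576 + 15 × 65536 + 3 × 4096 + 13 × 256 + 7 × 16 + 9 × 1
= 5242880 + 983040 + 12288 + 3328 + 112 + 9
= 6241657



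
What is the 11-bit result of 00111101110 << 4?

Original: 00111101110 (decimal 494)
Shift left by 4 positions
Append 4 zeros on the right and drop the 4 high bits that overflow the 11-bit width
Result: 11011100000 (decimal 1760)
Equivalent: 494 << 4 = 494 × 2^4 = 7904, truncated to 11 bits = 1760



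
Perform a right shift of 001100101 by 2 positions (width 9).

Original: 001100101 (decimal 101)
Shift right by 2 positions
Drop the 2 low bits; fill with zeros on the left
Result: 000011001 (decimal 25)
Equivalent: 101 >> 2 = 101 ÷ 2^2 = 25



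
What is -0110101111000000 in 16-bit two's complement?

Original: 0110101111000000
Step 1 - Invert all bits: 1001010000111111
Step 2 - Add 1: 1001010001000000
Verification: 0110101111000000 + 1001010001000000 = 10000000000000000; discarding the end carry (carry out of the top bit) leaves the 16-bit value 0000000000000000, as required for x + (-x)



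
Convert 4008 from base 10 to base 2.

Using repeated division by 2:
4008 ÷ 2 = 2004 remainder 0
2004 ÷ 2 = 1002 remainder 0
1002 ÷ 2 = 501 remainder 0
501 ÷ 2 = 250 remainder 1
250 ÷ 2 = 125 remainder 0
125 ÷ 2 = 62 remainder 1
62 ÷ 2 = 31 remainder 0
31 ÷ 2 = 15 remainder 1
15 ÷ 2 = 7 remainder 1
7 ÷ 2 = 3 remainder 1
3 ÷ 2 = 1 remainder 1
1 ÷ 2 = 0 remainder 1
Reading remainders bottom to top: 111110101000



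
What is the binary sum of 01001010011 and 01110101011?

Add column by column from the right: bit + bit + carry-in; write the sum mod 2, carry 1 when the sum is 2 or 3.
carry:  10000000110
        01001010011
+       01110101011
-------------------
       010111111110
(the carry out of the leftmost column, 0, becomes the leading bit)
Decimal check:
  01001010011 = 512 + 64 + 16 + 2 + 1 = 595
  01110101011 = 512 + 256 + 128 + 32 + 8 + 2 + 1 = 939
  595 + 939 = 1534, and 010111111110 = 1024 + 256 + 128 + 64 + 32 + 16 + 8 + 4 + 2 = 1534 ✓



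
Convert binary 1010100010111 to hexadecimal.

Group into 4-bit nibbles from right:
  0001 = 1
  0101 = 5
  0001 = 1
  0111 = 7
Result: 1517



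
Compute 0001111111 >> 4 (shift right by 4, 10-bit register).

Original: 0001111111 (decimal 127)
Shift right by 4 positions
Drop the 4 low bits; fill with zeros on the left
Result: 0000000111 (decimal 7)
Equivalent: 127 >> 4 = 127 ÷ 2^4 = 7



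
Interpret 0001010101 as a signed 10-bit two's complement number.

Binary: 0001010101
Sign bit: 0 (non-negative)
Read directly as an unsigned value:
0001010101 = 64 + 16 + 4 + 1 = 85
Value: 85



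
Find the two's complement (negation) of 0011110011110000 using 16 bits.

Original: 0011110011110000
Step 1 - Invert all bits: 1100001100001111
Step 2 - Add 1: 1100001100010000
Verification: 0011110011110000 + 1100001100010000 = 10000000000000000; discarding the end carry (carry out of the top bit) leaves the 16-bit value 0000000000000000, as required for x + (-x)



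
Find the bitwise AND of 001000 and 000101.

AND: 1 only when both bits are 1
  001000
& 000101
--------
  000000
Decimal: 8 & 5 = 0



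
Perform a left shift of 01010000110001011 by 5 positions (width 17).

Original: 01010000110001011 (decimal 41355)
Shift left by 5 positions
Append 5 zeros on the right and drop the 5 high bits that overflow the 17-bit width
Result: 00011000101100000 (decimal 12640)
Equivalent: 41355 << 5 = 41355 × 2^5 = 1323360, truncated to 17 bits = 12640



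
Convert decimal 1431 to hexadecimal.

Using repeated division by 16 (digits 10–15 are A–F):
1431 ÷ 16 = 89 remainder 7
89 ÷ 16 = 5 remainder 9
5 ÷ 16 = 0 remainder 5
Reading remainders bottom to top: 597



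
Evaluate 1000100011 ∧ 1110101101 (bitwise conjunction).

AND: 1 only when both bits are 1
  1000100011
& 1110101101
------------
  1000100001
Decimal: 547 & 941 = 545



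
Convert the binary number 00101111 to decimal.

Sum of powers of 2 for each 1-bit:
2^0 + 2^1 + 2^2 + 2^3 + 2^5
= 1 + 2 + 4 + 8 + 32
= 47



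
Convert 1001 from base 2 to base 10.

Sum of powers of 2 for each 1-bit:
2^0 + 2^3
= 1 + 8
= 9



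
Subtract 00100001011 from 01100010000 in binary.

Method 1 - Direct subtraction (column by column from the right: bit − bit − borrow-in; if negative, add 2 and borrow 1 from the next column):
borrow: 00000011110
        01100010000
-       00100001011
-------------------
        01000000101

Method 2 - Add two's complement:
Two's complement of 00100001011: invert → 11011110100, add 1 → 11011110101
  01100010000
+ 11011110101
-------------
 101000000101  (end carry out of the top bit = 1)
Discarding the end carry: 01000000101
Decimal check:
  01100010000 = 512 + 256 + 16 = 784
  00100001011 = 256 + 8 + 2 + 1 = 267
  784 - 267 = 517, and 01000000101 = 512 + 4 + 1 = 517 ✓



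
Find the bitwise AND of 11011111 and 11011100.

AND: 1 only when both bits are 1
  11011111
& 11011100
----------
  11011100
Decimal: 223 & 220 = 220



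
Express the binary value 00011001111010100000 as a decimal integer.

Sum of powers of 2 for each 1-bit:
2^5 + 2^7 + 2^9 + 2^10 + 2^11 + 2^12 + 2^15 + 2^16
= 32 + 128 + 512 + 1024 + 2048 + 4096 + 32768 + 65536
= 106144



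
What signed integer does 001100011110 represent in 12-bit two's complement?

Binary: 001100011110
Sign bit: 0 (non-negative)
Read directly as an unsigned value:
001100011110 = 512 + 256 + 16 + 8 + 4 + 2 = 798
Value: 798



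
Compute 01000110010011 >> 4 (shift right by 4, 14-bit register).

Original: 01000110010011 (decimal 4499)
Shift right by 4 positions
Drop the 4 low bits; fill with zeros on the left
Result: 00000100011001 (decimal 281)
Equivalent: 4499 >> 4 = 4499 ÷ 2^4 = 281



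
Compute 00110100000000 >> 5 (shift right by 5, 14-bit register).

Original: 00110100000000 (decimal 3328)
Shift right by 5 positions
Drop the 5 low bits; fill with zeros on the left
Result: 00000001101000 (decimal 104)
Equivalent: 3328 >> 5 = 3328 ÷ 2^5 = 104



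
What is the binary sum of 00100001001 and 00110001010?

Add column by column from the right: bit + bit + carry-in; write the sum mod 2, carry 1 when the sum is 2 or 3.
carry:  01000010000
        00100001001
+       00110001010
-------------------
       001010010011
(the carry out of the leftmost column, 0, becomes the leading bit)
Decimal check:
  00100001001 = 256 + 8 + 1 = 265
  00110001010 = 256 + 128 + 8 + 2 = 394
  265 + 394 = 659, and 001010010011 = 512 + 128 + 16 + 2 + 1 = 659 ✓



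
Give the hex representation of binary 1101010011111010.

Group into 4-bit nibbles from right:
  1101 = D
  0100 = 4
  1111 = F
  1010 = A
Result: D4FA



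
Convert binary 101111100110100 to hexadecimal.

Group into 4-bit nibbles from right:
  0101 = 5
  1111 = F
  0011 = 3
  0100 = 4
Result: 5F34



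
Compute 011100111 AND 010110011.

AND: 1 only when both bits are 1
  011100111
& 010110011
-----------
  010100011
Decimal: 231 & 179 = 163



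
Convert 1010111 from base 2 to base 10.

Sum of powers of 2 for each 1-bit:
2^0 + 2^1 + 2^2 + 2^4 + 2^6
= 1 + 2 + 4 + 16 + 64
= 87



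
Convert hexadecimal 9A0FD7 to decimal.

Expand by place value (powers of 16):
Digit values: A = 10, F = 15, D = 13
9A0FD7 = 9 × 16^5 + 10 × 16^4 + 0 × 16^3 + 15 × 16^2 + 13 × 16^1 + 7 × 16^0
= 9 × 1048576 + 10 × 65536 + 0 × 4096 + 15 × 256 + 13 × 16 + 7 × 1
= 9437184 + 655360 + 0 + 3840 + 208 + 7
= 10096599



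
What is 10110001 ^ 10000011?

XOR: 1 when bits differ
  10110001
^ 10000011
----------
  00110010
Decimal: 177 ^ 131 = 50



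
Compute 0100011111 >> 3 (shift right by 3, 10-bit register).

Original: 0100011111 (decimal 287)
Shift right by 3 positions
Drop the 3 low bits; fill with zeros on the left
Result: 0000100011 (decimal 35)
Equivalent: 287 >> 3 = 287 ÷ 2^3 = 35



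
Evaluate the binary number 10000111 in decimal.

Sum of powers of 2 for each 1-bit:
2^0 + 2^1 + 2^2 + 2^7
= 1 + 2 + 4 + 128
= 135



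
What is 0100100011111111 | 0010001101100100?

OR: 1 when either bit is 1
  0100100011111111
| 0010001101100100
------------------
  0110101111111111
Decimal: 18687 | 9060 = 27647



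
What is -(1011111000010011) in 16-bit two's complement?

Original (sign bit 1, negative): 1011111000010011
Step 1 - Invert all bits: 0100000111101100
Step 2 - Add 1: 0100000111101101
Verification: 1011111000010011 + 0100000111101101 = 10000000000000000; discarding the end carry (carry out of the top bit) leaves the 16-bit value 0000000000000000, as required for x + (-x)



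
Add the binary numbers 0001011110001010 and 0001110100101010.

Add column by column from the right: bit + bit + carry-in; write the sum mod 2, carry 1 when the sum is 2 or 3.
carry:  0011111000010100
        0001011110001010
+       0001110100101010
------------------------
       00011010010110100
(the carry out of the leftmost column, 0, becomes the leading bit)
Decimal check:
  0001011110001010 = 4096 + 1024 + 512 + 256 + 128 + 8 + 2 = 6026
  0001110100101010 = 4096 + 2048 + 1024 + 256 + 32 + 8 + 2 = 7466
  6026 + 7466 = 13492, and 00011010010110100 = 8192 + 4096 + 1024 + 128 + 32 + 16 + 4 = 13492 ✓



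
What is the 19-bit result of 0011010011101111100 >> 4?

Original: 0011010011101111100 (decimal 108412)
Shift right by 4 positions
Drop the 4 low bits; fill with zeros on the left
Result: 0000001101001110111 (decimal 6775)
Equivalent: 108412 >> 4 = 108412 ÷ 2^4 = 6775



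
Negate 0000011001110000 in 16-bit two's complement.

Original: 0000011001110000
Step 1 - Invert all bits: 1111100110001111
Step 2 - Add 1: 1111100110010000
Verification: 0000011001110000 + 1111100110010000 = 10000000000000000; discarding the end carry (carry out of the top bit) leaves the 16-bit value 0000000000000000, as required for x + (-x)



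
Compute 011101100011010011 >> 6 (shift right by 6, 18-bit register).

Original: 011101100011010011 (decimal 121043)
Shift right by 6 positions
Drop the 6 low bits; fill with zeros on the left
Result: 000000011101100011 (decimal 1891)
Equivalent: 121043 >> 6 = 121043 ÷ 2^6 = 1891



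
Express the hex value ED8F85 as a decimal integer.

Expand by place value (powers of 16):
Digit values: E = 14, D = 13, F = 15
ED8F85 = 14 × 16^5 + 13 × 16^4 + 8 × 16^3 + 15 × 16^2 + 8 × 16^1 + 5 × 16^0
= 14 × 1048576 + 13 × 65536 + 8 × 4096 + 15 × 256 + 8 × 16 + 5 × 1
= 14680064 + 851968 + 32768 + 3840 + 128 + 5
= 15568773



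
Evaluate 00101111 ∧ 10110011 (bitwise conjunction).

AND: 1 only when both bits are 1
  00101111
& 10110011
----------
  00100011
Decimal: 47 & 179 = 35



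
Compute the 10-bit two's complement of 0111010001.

Original: 0111010001
Step 1 - Invert all bits: 1000101110
Step 2 - Add 1: 1000101111
Verification: 0111010001 + 1000101111 = 10000000000; discarding the end carry (carry out of the top bit) leaves the 10-bit value 0000000000, as required for x + (-x)



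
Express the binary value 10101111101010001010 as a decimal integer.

Sum of powers of 2 for each 1-bit:
2^1 + 2^3 + 2^7 + 2^9 + 2^11 + 2^12 + 2^13 + 2^14 + 2^15 + 2^17 + 2^19
= 2 + 8 + 128 + 512 + 2048 + 4096 + 8192 + 16384 + 32768 + 131072 + 524288
= 719498



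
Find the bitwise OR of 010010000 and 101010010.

OR: 1 when either bit is 1
  010010000
| 101010010
-----------
  111010010
Decimal: 144 | 338 = 466



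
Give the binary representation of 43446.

Using repeated division by 2:
43446 ÷ 2 = 21723 remainder 0
21723 ÷ 2 = 10861 remainder 1
10861 ÷ 2 = 5430 remainder 1
5430 ÷ 2 = 2715 remainder 0
2715 ÷ 2 = 1357 remainder 1
1357 ÷ 2 = 678 remainder 1
678 ÷ 2 = 339 remainder 0
339 ÷ 2 = 169 remainder 1
169 ÷ 2 = 84 remainder 1
84 ÷ 2 = 42 remainder 0
42 ÷ 2 = 21 remainder 0
21 ÷ 2 = 10 remainder 1
10 ÷ 2 = 5 remainder 0
5 ÷ 2 = 2 remainder 1
2 ÷ 2 = 1 remainder 0
1 ÷ 2 = 0 remainder 1
Reading remainders bottom to top: 1010100110110110



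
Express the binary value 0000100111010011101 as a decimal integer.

Sum of powers of 2 for each 1-bit:
2^0 + 2^2 + 2^3 + 2^4 + 2^7 + 2^9 + 2^10 + 2^11 + 2^14
= 1 + 4 + 8 + 16 + 128 + 512 + 1024 + 2048 + 16384
= 20125



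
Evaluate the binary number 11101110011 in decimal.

Sum of powers of 2 for each 1-bit:
2^0 + 2^1 + 2^4 + 2^5 + 2^6 + 2^8 + 2^9 + 2^10
= 1 + 2 + 16 + 32 + 64 + 256 + 512 + 1024
= 1907



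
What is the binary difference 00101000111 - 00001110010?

Method 1 - Direct subtraction (column by column from the right: bit − bit − borrow-in; if negative, add 2 and borrow 1 from the next column):
borrow: 00111100000
        00101000111
-       00001110010
-------------------
        00011010101

Method 2 - Add two's complement:
Two's complement of 00001110010: invert → 11110001101, add 1 → 11110001110
  00101000111
+ 11110001110
-------------
 100011010101  (end carry out of the top bit = 1)
Discarding the end carry: 00011010101
Decimal check:
  00101000111 = 256 + 64 + 4 + 2 + 1 = 327
  00001110010 = 64 + 32 + 16 + 2 = 114
  327 - 114 = 213, and 00011010101 = 128 + 64 + 16 + 4 + 1 = 213 ✓



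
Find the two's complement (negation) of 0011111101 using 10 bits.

Original: 0011111101
Step 1 - Invert all bits: 1100000010
Step 2 - Add 1: 1100000011
Verification: 0011111101 + 1100000011 = 10000000000; discarding the end carry (carry out of the top bit) leaves the 10-bit value 0000000000, as required for x + (-x)



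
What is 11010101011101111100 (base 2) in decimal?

Sum of powers of 2 for each 1-bit:
2^2 + 2^3 + 2^4 + 2^5 + 2^6 + 2^8 + 2^9 + 2^10 + 2^12 + 2^14 + 2^16 + 2^18 + 2^19
= 4 + 8 + 16 + 32 + 64 + 256 + 512 + 1024 + 4096 + 16384 + 65536 + 262144 + 524288
= 874364



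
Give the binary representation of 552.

Using repeated division by 2:
552 ÷ 2 = 276 remainder 0
276 ÷ 2 = 138 remainder 0
138 ÷ 2 = 69 remainder 0
69 ÷ 2 = 34 remainder 1
34 ÷ 2 = 17 remainder 0
17 ÷ 2 = 8 remainder 1
8 ÷ 2 = 4 remainder 0
4 ÷ 2 = 2 remainder 0
2 ÷ 2 = 1 remainder 0
1 ÷ 2 = 0 remainder 1
Reading remainders bottom to top: 1000101000



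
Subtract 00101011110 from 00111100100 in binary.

Method 1 - Direct subtraction (column by column from the right: bit − bit − borrow-in; if negative, add 2 and borrow 1 from the next column):
borrow: 00000111100
        00111100100
-       00101011110
-------------------
        00010000110

Method 2 - Add two's complement:
Two's complement of 00101011110: invert → 11010100001, add 1 → 11010100010
  00111100100
+ 11010100010
-------------
 100010000110  (end carry out of the top bit = 1)
Discarding the end carry: 00010000110
Decimal check:
  00111100100 = 256 + 128 + 64 + 32 + 4 = 484
  00101011110 = 256 + 64 + 16 + 8 + 4 + 2 = 350
  484 - 350 = 134, and 00010000110 = 128 + 4 + 2 = 134 ✓



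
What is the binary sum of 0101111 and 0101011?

Add column by column from the right: bit + bit + carry-in; write the sum mod 2, carry 1 when the sum is 2 or 3.
carry:  1011110
        0101111
+       0101011
---------------
       01011010
(the carry out of the leftmost column, 0, becomes the leading bit)
Decimal check:
  0101111 = 32 + 8 + 4 + 2 + 1 = 47
  0101011 = 32 + 8 + 2 + 1 = 43
  47 + 43 = 90, and 01011010 = 64 + 16 + 8 + 2 = 90 ✓



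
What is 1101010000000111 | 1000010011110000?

OR: 1 when either bit is 1
  1101010000000111
| 1000010011110000
------------------
  1101010011110111
Decimal: 54279 | 34032 = 54519



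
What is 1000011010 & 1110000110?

AND: 1 only when both bits are 1
  1000011010
& 1110000110
------------
  1000000010
Decimal: 538 & 902 = 514



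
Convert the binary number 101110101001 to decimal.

Sum of powers of 2 for each 1-bit:
2^0 + 2^3 + 2^5 + 2^7 + 2^8 + 2^9 + 2^11
= 1 + 8 + 32 + 128 + 256 + 512 + 2048
= 2985



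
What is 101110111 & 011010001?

AND: 1 only when both bits are 1
  101110111
& 011010001
-----------
  001010001
Decimal: 375 & 209 = 81



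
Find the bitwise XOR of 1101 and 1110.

XOR: 1 when bits differ
  1101
^ 1110
------
  0011
Decimal: 13 ^ 14 = 3



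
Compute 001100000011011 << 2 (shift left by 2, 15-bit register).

Original: 001100000011011 (decimal 6171)
Shift left by 2 positions
Append 2 zeros on the right
Result: 110000001101100 (decimal 24684)
Equivalent: 6171 << 2 = 6171 × 2^2 = 24684



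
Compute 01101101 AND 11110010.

AND: 1 only when both bits are 1
  01101101
& 11110010
----------
  01100000
Decimal: 109 & 242 = 96



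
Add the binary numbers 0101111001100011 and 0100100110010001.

Add column by column from the right: bit + bit + carry-in; write the sum mod 2, carry 1 when the sum is 2 or 3.
carry:  1011000000000110
        0101111001100011
+       0100100110010001
------------------------
       01010011111110100
(the carry out of the leftmost column, 0, becomes the leading bit)
Decimal check:
  0101111001100011 = 16384 + 4096 + 2048 + 1024 + 512 + 64 + 32 + 2 + 1 = 24163
  0100100110010001 = 16384 + 2048 + 256 + 128 + 16 + 1 = 18833
  24163 + 18833 = 42996, and 01010011111110100 = 32768 + 8192 + 1024 + 512 + 256 + 128 + 64 + 32 + 16 + 4 = 42996 ✓



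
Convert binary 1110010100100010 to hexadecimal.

Group into 4-bit nibbles from right:
  1110 = E
  0101 = 5
  0010 = 2
  0010 = 2
Result: E522



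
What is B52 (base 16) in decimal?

Expand by place value (powers of 16):
Digit values: B = 11
B52 = 11 × 16^2 + 5 × 16^1 + 2 × 16^0
= 11 × 256 + 5 × 16 + 2 × 1
= 2816 + 80 + 2
= 2898



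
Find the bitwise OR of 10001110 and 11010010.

OR: 1 when either bit is 1
  10001110
| 11010010
----------
  11011110
Decimal: 142 | 210 = 222



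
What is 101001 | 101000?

OR: 1 when either bit is 1
  101001
| 101000
--------
  101001
Decimal: 41 | 40 = 41



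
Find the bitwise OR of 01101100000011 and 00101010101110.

OR: 1 when either bit is 1
  01101100000011
| 00101010101110
----------------
  01101110101111
Decimal: 6915 | 2734 = 7087



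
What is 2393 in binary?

Using repeated division by 2:
2393 ÷ 2 = 1196 remainder 1
1196 ÷ 2 = 598 remainder 0
598 ÷ 2 = 299 remainder 0
299 ÷ 2 = 149 remainder 1
149 ÷ 2 = 74 remainder 1
74 ÷ 2 = 37 remainder 0
37 ÷ 2 = 18 remainder 1
18 ÷ 2 = 9 remainder 0
9 ÷ 2 = 4 remainder 1
4 ÷ 2 = 2 remainder 0
2 ÷ 2 = 1 remainder 0
1 ÷ 2 = 0 remainder 1
Reading remainders bottom to top: 100101011001



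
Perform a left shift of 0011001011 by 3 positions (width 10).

Original: 0011001011 (decimal 203)
Shift left by 3 positions
Append 3 zeros on the right and drop the 3 high bits that overflow the 10-bit width
Result: 1001011000 (decimal 600)
Equivalent: 203 << 3 = 203 × 2^3 = 1624, truncated to 10 bits = 600



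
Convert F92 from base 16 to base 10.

Expand by place value (powers of 16):
Digit values: F = 15
F92 = 15 × 16^2 + 9 × 16^1 + 2 × 16^0
= 15 × 256 + 9 × 16 + 2 × 1
= 3840 + 144 + 2
= 3986



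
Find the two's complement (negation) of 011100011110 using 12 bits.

Original: 011100011110
Step 1 - Invert all bits: 100011100001
Step 2 - Add 1: 100011100010
Verification: 011100011110 + 100011100010 = 1000000000000; discarding the end carry (carry out of the top bit) leaves the 12-bit value 000000000000, as required for x + (-x)



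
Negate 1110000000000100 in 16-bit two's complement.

Original (sign bit 1, negative): 1110000000000100
Step 1 - Invert all bits: 0001111111111011
Step 2 - Add 1: 0001111111111100
Verification: 1110000000000100 + 0001111111111100 = 10000000000000000; discarding the end carry (carry out of the top bit) leaves the 16-bit value 0000000000000000, as required for x + (-x)



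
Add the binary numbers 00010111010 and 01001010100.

Add column by column from the right: bit + bit + carry-in; write the sum mod 2, carry 1 when the sum is 2 or 3.
carry:  00111100000
        00010111010
+       01001010100
-------------------
       001100001110
(the carry out of the leftmost column, 0, becomes the leading bit)
Decimal check:
  00010111010 = 128 + 32 + 16 + 8 + 2 = 186
  01001010100 = 512 + 64 + 16 + 4 = 596
  186 + 596 = 782, and 001100001110 = 512 + 256 + 8 + 4 + 2 = 782 ✓



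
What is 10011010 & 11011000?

AND: 1 only when both bits are 1
  10011010
& 11011000
----------
  10011000
Decimal: 154 & 216 = 152



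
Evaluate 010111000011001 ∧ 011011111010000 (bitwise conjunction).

AND: 1 only when both bits are 1
  010111000011001
& 011011111010000
-----------------
  010011000010000
Decimal: 11801 & 14288 = 9744



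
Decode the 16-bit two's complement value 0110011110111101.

Binary: 0110011110111101
Sign bit: 0 (non-negative)
Read directly as an unsigned value:
0110011110111101 = 16384 + 8192 + 1024 + 512 + 256 + 128 + 32 + 16 + 8 + 4 + 1 = 26557
Value: 26557



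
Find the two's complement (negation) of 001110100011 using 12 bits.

Original: 001110100011
Step 1 - Invert all bits: 110001011100
Step 2 - Add 1: 110001011101
Verification: 001110100011 + 110001011101 = 1000000000000; discarding the end carry (carry out of the top bit) leaves the 12-bit value 000000000000, as required for x + (-x)



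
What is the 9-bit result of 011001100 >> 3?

Original: 011001100 (decimal 204)
Shift right by 3 positions
Drop the 3 low bits; fill with zeros on the left
Result: 000011001 (decimal 25)
Equivalent: 204 >> 3 = 204 ÷ 2^3 = 25



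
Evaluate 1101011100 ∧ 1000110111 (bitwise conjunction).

AND: 1 only when both bits are 1
  1101011100
& 1000110111
------------
  1000010100
Decimal: 860 & 567 = 532



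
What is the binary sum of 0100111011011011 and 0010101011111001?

Add column by column from the right: bit + bit + carry-in; write the sum mod 2, carry 1 when the sum is 2 or 3.
carry:  0001110111110110
        0100111011011011
+       0010101011111001
------------------------
       00111100111010100
(the carry out of the leftmost column, 0, becomes the leading bit)
Decimal check:
  0100111011011011 = 16384 + 2048 + 1024 + 512 + 128 + 64 + 16 + 8 + 2 + 1 = 20187
  0010101011111001 = 8192 + 2048 + 512 + 128 + 64 + 32 + 16 + 8 + 1 = 11001
  20187 + 11001 = 31188, and 00111100111010100 = 16384 + 8192 + 4096 + 2048 + 256 + 128 + 64 + 16 + 4 = 31188 ✓



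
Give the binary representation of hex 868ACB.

Convert each hex digit to 4 bits:
  8 = 1000
  6 = 0110
  8 = 1000
  A = 1010
  C = 1100
  B = 1011
Concatenate: 100001101000101011001011



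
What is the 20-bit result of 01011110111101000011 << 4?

Original: 01011110111101000011 (decimal 388931)
Shift left by 4 positions
Append 4 zeros on the right and drop the 4 high bits that overflow the 20-bit width
Result: 11101111010000110000 (decimal 980016)
Equivalent: 388931 << 4 = 388931 × 2^4 = 6222896, truncated to 20 bits = 980016



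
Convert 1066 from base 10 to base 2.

Using repeated division by 2:
1066 ÷ 2 = 533 remainder 0
533 ÷ 2 = 266 remainder 1
266 ÷ 2 = 133 remainder 0
133 ÷ 2 = 66 remainder 1
66 ÷ 2 = 33 remainder 0
33 ÷ 2 = 16 remainder 1
16 ÷ 2 = 8 remainder 0
8 ÷ 2 = 4 remainder 0
4 ÷ 2 = 2 remainder 0
2 ÷ 2 = 1 remainder 0
1 ÷ 2 = 0 remainder 1
Reading remainders bottom to top: 10000101010



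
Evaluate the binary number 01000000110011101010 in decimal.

Sum of powers of 2 for each 1-bit:
2^1 + 2^3 + 2^5 + 2^6 + 2^7 + 2^10 + 2^11 + 2^18
= 2 + 8 + 32 + 64 + 128 + 1024 + 2048 + 262144
= 265450



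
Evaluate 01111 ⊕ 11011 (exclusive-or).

XOR: 1 when bits differ
  01111
^ 11011
-------
  10100
Decimal: 15 ^ 27 = 20



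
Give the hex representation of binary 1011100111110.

Group into 4-bit nibbles from right:
  0001 = 1
  0111 = 7
  0011 = 3
  1110 = E
Result: 173E



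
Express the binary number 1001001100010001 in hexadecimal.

Group into 4-bit nibbles from right:
  1001 = 9
  0011 = 3
  0001 = 1
  0001 = 1
Result: 9311



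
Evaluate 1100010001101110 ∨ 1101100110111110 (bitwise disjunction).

OR: 1 when either bit is 1
  1100010001101110
| 1101100110111110
------------------
  1101110111111110
Decimal: 50286 | 55742 = 56830



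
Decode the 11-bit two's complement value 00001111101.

Binary: 00001111101
Sign bit: 0 (non-negative)
Read directly as an unsigned value:
00001111101 = 64 + 32 + 16 + 8 + 4 + 1 = 125
Value: 125



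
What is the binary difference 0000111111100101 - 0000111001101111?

Method 1 - Direct subtraction (column by column from the right: bit − bit − borrow-in; if negative, add 2 and borrow 1 from the next column):
borrow: 0000000011111100
        0000111111100101
-       0000111001101111
------------------------
        0000000101110110

Method 2 - Add two's complement:
Two's complement of 0000111001101111: invert → 1111000110010000, add 1 → 1111000110010001
  0000111111100101
+ 1111000110010001
------------------
 10000000101110110  (end carry out of the top bit = 1)
Discarding the end carry: 0000000101110110
Decimal check:
  0000111111100101 = 2048 + 1024 + 512 + 256 + 128 + 64 + 32 + 4 + 1 = 4069
  0000111001101111 = 2048 + 1024 + 512 + 64 + 32 + 8 + 4 + 2 + 1 = 3695
  4069 - 3695 = 374, and 0000000101110110 = 256 + 64 + 32 + 16 + 4 + 2 = 374 ✓



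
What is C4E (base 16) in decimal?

Expand by place value (powers of 16):
Digit values: C = 12, E = 14
C4E = 12 × 16^2 + 4 × 16^1 + 14 × 16^0
= 12 × 256 + 4 × 16 + 14 × 1
= 3072 + 64 + 14
= 3150



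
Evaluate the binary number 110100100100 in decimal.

Sum of powers of 2 for each 1-bit:
2^2 + 2^5 + 2^8 + 2^10 + 2^11
= 4 + 32 + 256 + 1024 + 2048
= 3364



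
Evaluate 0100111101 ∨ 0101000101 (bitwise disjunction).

OR: 1 when either bit is 1
  0100111101
| 0101000101
------------
  0101111101
Decimal: 317 | 325 = 381



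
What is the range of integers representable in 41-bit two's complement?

For 41-bit two's complement:
Minimum: -2^40 = -1099511627776
Maximum: 2^40 - 1 = 1099511627775



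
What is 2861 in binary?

Using repeated division by 2:
2861 ÷ 2 = 1430 remainder 1
1430 ÷ 2 = 715 remainder 0
715 ÷ 2 = 357 remainder 1
357 ÷ 2 = 178 remainder 1
178 ÷ 2 = 89 remainder 0
89 ÷ 2 = 44 remainder 1
44 ÷ 2 = 22 remainder 0
22 ÷ 2 = 11 remainder 0
11 ÷ 2 = 5 remainder 1
5 ÷ 2 = 2 remainder 1
2 ÷ 2 = 1 remainder 0
1 ÷ 2 = 0 remainder 1
Reading remainders bottom to top: 101100101101



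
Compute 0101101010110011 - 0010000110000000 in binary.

Method 1 - Direct subtraction (column by column from the right: bit − bit − borrow-in; if negative, add 2 and borrow 1 from the next column):
borrow: 0100001000000000
        0101101010110011
-       0010000110000000
------------------------
        0011100100110011

Method 2 - Add two's complement:
Two's complement of 0010000110000000: invert → 1101111001111111, add 1 → 1101111010000000
  0101101010110011
+ 1101111010000000
------------------
 10011100100110011  (end carry out of the top bit = 1)
Discarding the end carry: 0011100100110011
Decimal check:
  0101101010110011 = 16384 + 4096 + 2048 + 512 + 128 + 32 + 16 + 2 + 1 = 23219
  0010000110000000 = 8192 + 256 + 128 = 8576
  23219 - 8576 = 14643, and 0011100100110011 = 8192 + 4096 + 2048 + 256 + 32 + 16 + 2 + 1 = 14643 ✓



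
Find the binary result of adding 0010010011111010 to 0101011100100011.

Add column by column from the right: bit + bit + carry-in; write the sum mod 2, carry 1 when the sum is 2 or 3.
carry:  0000111111000100
        0010010011111010
+       0101011100100011
------------------------
       00111110000011101
(the carry out of the leftmost column, 0, becomes the leading bit)
Decimal check:
  0010010011111010 = 8192 + 1024 + 128 + 64 + 32 + 16 + 8 + 2 = 9466
  0101011100100011 = 16384 + 4096 + 1024 + 512 + 256 + 32 + 2 + 1 = 22307
  9466 + 22307 = 31773, and 00111110000011101 = 16384 + 8192 + 4096 + 2048 + 1024 + 16 + 8 + 4 + 1 = 31773 ✓



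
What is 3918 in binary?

Using repeated division by 2:
3918 ÷ 2 = 1959 remainder 0
1959 ÷ 2 = 979 remainder 1
979 ÷ 2 = 489 remainder 1
489 ÷ 2 = 244 remainder 1
244 ÷ 2 = 122 remainder 0
122 ÷ 2 = 61 remainder 0
61 ÷ 2 = 30 remainder 1
30 ÷ 2 = 15 remainder 0
15 ÷ 2 = 7 remainder 1
7 ÷ 2 = 3 remainder 1
3 ÷ 2 = 1 remainder 1
1 ÷ 2 = 0 remainder 1
Reading remainders bottom to top: 111101001110



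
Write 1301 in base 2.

Using repeated division by 2:
1301 ÷ 2 = 650 remainder 1
650 ÷ 2 = 325 remainder 0
325 ÷ 2 = 162 remainder 1
162 ÷ 2 = 81 remainder 0
81 ÷ 2 = 40 remainder 1
40 ÷ 2 = 20 remainder 0
20 ÷ 2 = 10 remainder 0
10 ÷ 2 = 5 remainder 0
5 ÷ 2 = 2 remainder 1
2 ÷ 2 = 1 remainder 0
1 ÷ 2 = 0 remainder 1
Reading remainders bottom to top: 10100010101



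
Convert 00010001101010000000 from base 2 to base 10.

Sum of powers of 2 for each 1-bit:
2^7 + 2^9 + 2^11 + 2^12 + 2^16
= 128 + 512 + 2048 + 4096 + 65536
= 72320



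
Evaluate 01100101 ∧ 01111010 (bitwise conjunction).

AND: 1 only when both bits are 1
  01100101
& 01111010
----------
  01100000
Decimal: 101 & 122 = 96



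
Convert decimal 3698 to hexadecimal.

Using repeated division by 16 (digits 10–15 are A–F):
3698 ÷ 16 = 231 remainder 2
231 ÷ 16 = 14 remainder 7
14 ÷ 16 = 0 remainder 14 (E)
Reading remainders bottom to top: E72



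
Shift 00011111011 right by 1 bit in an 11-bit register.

Original: 00011111011 (decimal 251)
Shift right by 1 position
Drop the 1 low bit; fill with zero on the left
Result: 00001111101 (decimal 125)
Equivalent: 251 >> 1 = 251 ÷ 2^1 = 125



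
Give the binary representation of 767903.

Using repeated division by 2:
767903 ÷ 2 = 383951 remainder 1
383951 ÷ 2 = 191975 remainder 1
191975 ÷ 2 = 95987 remainder 1
95987 ÷ 2 = 47993 remainder 1
47993 ÷ 2 = 23996 remainder 1
23996 ÷ 2 = 11998 remainder 0
11998 ÷ 2 = 5999 remainder 0
5999 ÷ 2 = 2999 remainder 1
2999 ÷ 2 = 1499 remainder 1
1499 ÷ 2 = 749 remainder 1
749 ÷ 2 = 374 remainder 1
374 ÷ 2 = 187 remainder 0
187 ÷ 2 = 93 remainder 1
93 ÷ 2 = 46 remainder 1
46 ÷ 2 = 23 remainder 0
23 ÷ 2 = 11 remainder 1
11 ÷ 2 = 5 remainder 1
5 ÷ 2 = 2 remainder 1
2 ÷ 2 = 1 remainder 0
1 ÷ 2 = 0 remainder 1
Reading remainders bottom to top: 10111011011110011111



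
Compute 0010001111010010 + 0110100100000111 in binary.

Add column by column from the right: bit + bit + carry-in; write the sum mod 2, carry 1 when the sum is 2 or 3.
carry:  1100011000001100
        0010001111010010
+       0110100100000111
------------------------
       01000110011011001
(the carry out of the leftmost column, 0, becomes the leading bit)
Decimal check:
  0010001111010010 = 8192 + 512 + 256 + 128 + 64 + 16 + 2 = 9170
  0110100100000111 = 16384 + 8192 + 2048 + 256 + 4 + 2 + 1 = 26887
  9170 + 26887 = 36057, and 01000110011011001 = 32768 + 2048 + 1024 + 128 + 64 + 16 + 8 + 1 = 36057 ✓



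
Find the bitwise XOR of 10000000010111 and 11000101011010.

XOR: 1 when bits differ
  10000000010111
^ 11000101011010
----------------
  01000101001101
Decimal: 8215 ^ 12634 = 4429



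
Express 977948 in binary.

Using repeated division by 2:
977948 ÷ 2 = 488974 remainder 0
488974 ÷ 2 = 244487 remainder 0
244487 ÷ 2 = 122243 remainder 1
122243 ÷ 2 = 61121 remainder 1
61121 ÷ 2 = 30560 remainder 1
30560 ÷ 2 = 15280 remainder 0
15280 ÷ 2 = 7640 remainder 0
7640 ÷ 2 = 3820 remainder 0
3820 ÷ 2 = 1910 remainder 0
1910 ÷ 2 = 955 remainder 0
955 ÷ 2 = 477 remainder 1
477 ÷ 2 = 238 remainder 1
238 ÷ 2 = 119 remainder 0
119 ÷ 2 = 59 remainder 1
59 ÷ 2 = 29 remainder 1
29 ÷ 2 = 14 remainder 1
14 ÷ 2 = 7 remainder 0
7 ÷ 2 = 3 remainder 1
3 ÷ 2 = 1 remainder 1
1 ÷ 2 = 0 remainder 1
Reading remainders bottom to top: 11101110110000011100



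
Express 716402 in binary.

Using repeated division by 2:
716402 ÷ 2 = 358201 remainder 0
358201 ÷ 2 = 179100 remainder 1
179100 ÷ 2 = 89550 remainder 0
89550 ÷ 2 = 44775 remainder 0
44775 ÷ 2 = 22387 remainder 1
22387 ÷ 2 = 11193 remainder 1
11193 ÷ 2 = 5596 remainder 1
5596 ÷ 2 = 2798 remainder 0
2798 ÷ 2 = 1399 remainder 0
1399 ÷ 2 = 699 remainder 1
699 ÷ 2 = 349 remainder 1
349 ÷ 2 = 174 remainder 1
174 ÷ 2 = 87 remainder 0
87 ÷ 2 = 43 remainder 1
43 ÷ 2 = 21 remainder 1
21 ÷ 2 = 10 remainder 1
10 ÷ 2 = 5 remainder 0
5 ÷ 2 = 2 remainder 1
2 ÷ 2 = 1 remainder 0
1 ÷ 2 = 0 remainder 1
Reading remainders bottom to top: 10101110111001110010



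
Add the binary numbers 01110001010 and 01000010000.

Add column by column from the right: bit + bit + carry-in; write the sum mod 2, carry 1 when the sum is 2 or 3.
carry:  10000000000
        01110001010
+       01000010000
-------------------
       010110011010
(the carry out of the leftmost column, 0, becomes the leading bit)
Decimal check:
  01110001010 = 512 + 256 + 128 + 8 + 2 = 906
  01000010000 = 512 + 16 = 528
  906 + 528 = 1434, and 010110011010 = 1024 + 256 + 128 + 16 + 8 + 2 = 1434 ✓



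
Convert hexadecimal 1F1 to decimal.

Expand by place value (powers of 16):
Digit values: F = 15
1F1 = 1 × 16^2 + 15 × 16^1 + 1 × 16^0
= 1 × 256 + 15 × 16 + 1 × 1
= 256 + 240 + 1
= 497



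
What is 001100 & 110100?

AND: 1 only when both bits are 1
  001100
& 110100
--------
  000100
Decimal: 12 & 52 = 4



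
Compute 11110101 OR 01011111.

OR: 1 when either bit is 1
  11110101
| 01011111
----------
  11111111
Decimal: 245 | 95 = 255



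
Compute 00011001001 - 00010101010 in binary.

Method 1 - Direct subtraction (column by column from the right: bit − bit − borrow-in; if negative, add 2 and borrow 1 from the next column):
borrow: 00001111100
        00011001001
-       00010101010
-------------------
        00000011111

Method 2 - Add two's complement:
Two's complement of 00010101010: invert → 11101010101, add 1 → 11101010110
  00011001001
+ 11101010110
-------------
 100000011111  (end carry out of the top bit = 1)
Discarding the end carry: 00000011111
Decimal check:
  00011001001 = 128 + 64 + 8 + 1 = 201
  00010101010 = 128 + 32 + 8 + 2 = 170
  201 - 170 = 31, and 00000011111 = 16 + 8 + 4 + 2 + 1 = 31 ✓



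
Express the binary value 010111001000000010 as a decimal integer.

Sum of powers of 2 for each 1-bit:
2^1 + 2^9 + 2^12 + 2^13 + 2^14 + 2^16
= 2 + 512 + 4096 + 8192 + 16384 + 65536
= 94722



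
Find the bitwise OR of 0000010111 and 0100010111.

OR: 1 when either bit is 1
  0000010111
| 0100010111
------------
  0100010111
Decimal: 23 | 279 = 279

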